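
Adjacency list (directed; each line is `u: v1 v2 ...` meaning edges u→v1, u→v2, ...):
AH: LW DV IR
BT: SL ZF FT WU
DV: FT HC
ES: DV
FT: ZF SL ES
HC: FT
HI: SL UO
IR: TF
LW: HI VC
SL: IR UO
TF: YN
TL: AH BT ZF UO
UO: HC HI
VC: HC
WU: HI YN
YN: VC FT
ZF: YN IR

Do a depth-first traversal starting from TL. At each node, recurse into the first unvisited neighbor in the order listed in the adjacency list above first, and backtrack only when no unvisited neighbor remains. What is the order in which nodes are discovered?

TL, AH, LW, HI, SL, IR, TF, YN, VC, HC, FT, ZF, ES, DV, UO, BT, WU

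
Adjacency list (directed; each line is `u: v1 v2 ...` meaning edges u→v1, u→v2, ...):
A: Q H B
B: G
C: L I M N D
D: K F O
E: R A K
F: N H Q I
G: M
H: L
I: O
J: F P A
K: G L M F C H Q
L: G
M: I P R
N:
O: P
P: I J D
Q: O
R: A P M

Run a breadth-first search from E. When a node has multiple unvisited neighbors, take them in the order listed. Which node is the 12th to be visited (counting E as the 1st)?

Visit E; enqueue R, A, K → queue [R, A, K]
Visit R; enqueue P, M → queue [A, K, P, M]
Visit A; enqueue Q, H, B → queue [K, P, M, Q, H, B]
Visit K; enqueue G, L, F, C → queue [P, M, Q, H, B, G, L, F, C]
Visit P; enqueue I, J, D → queue [M, Q, H, B, G, L, F, C, I, J, D]
Visit M → queue [Q, H, B, G, L, F, C, I, J, D]
Visit Q; enqueue O → queue [H, B, G, L, F, C, I, J, D, O]
Visit H → queue [B, G, L, F, C, I, J, D, O]
Visit B → queue [G, L, F, C, I, J, D, O]
Visit G → queue [L, F, C, I, J, D, O]
Visit L → queue [F, C, I, J, D, O]
Visit F; enqueue N → queue [C, I, J, D, O, N]
Visit C → queue [I, J, D, O, N]
Visit I → queue [J, D, O, N]
Visit J → queue [D, O, N]
Visit D → queue [O, N]
Visit O → queue [N]
Visit N → queue []

Visit order: E, R, A, K, P, M, Q, H, B, G, L, F, C, I, J, D, O, N

F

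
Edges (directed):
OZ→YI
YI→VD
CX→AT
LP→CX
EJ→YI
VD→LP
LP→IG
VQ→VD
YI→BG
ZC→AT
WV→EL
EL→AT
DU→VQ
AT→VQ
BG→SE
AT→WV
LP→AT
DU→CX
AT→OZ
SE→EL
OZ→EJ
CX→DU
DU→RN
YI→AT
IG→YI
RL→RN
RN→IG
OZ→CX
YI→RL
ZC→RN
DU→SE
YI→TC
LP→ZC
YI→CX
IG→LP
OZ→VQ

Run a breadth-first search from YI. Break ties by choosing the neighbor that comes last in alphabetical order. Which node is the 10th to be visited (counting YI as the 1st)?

DU

Visit YI; enqueue VD, TC, RL, CX, BG, AT → queue [VD, TC, RL, CX, BG, AT]
Visit VD; enqueue LP → queue [TC, RL, CX, BG, AT, LP]
Visit TC → queue [RL, CX, BG, AT, LP]
Visit RL; enqueue RN → queue [CX, BG, AT, LP, RN]
Visit CX; enqueue DU → queue [BG, AT, LP, RN, DU]
Visit BG; enqueue SE → queue [AT, LP, RN, DU, SE]
Visit AT; enqueue WV, VQ, OZ → queue [LP, RN, DU, SE, WV, VQ, OZ]
Visit LP; enqueue ZC, IG → queue [RN, DU, SE, WV, VQ, OZ, ZC, IG]
Visit RN → queue [DU, SE, WV, VQ, OZ, ZC, IG]
Visit DU → queue [SE, WV, VQ, OZ, ZC, IG]
Visit SE; enqueue EL → queue [WV, VQ, OZ, ZC, IG, EL]
Visit WV → queue [VQ, OZ, ZC, IG, EL]
Visit VQ → queue [OZ, ZC, IG, EL]
Visit OZ; enqueue EJ → queue [ZC, IG, EL, EJ]
Visit ZC → queue [IG, EL, EJ]
Visit IG → queue [EL, EJ]
Visit EL → queue [EJ]
Visit EJ → queue []

Visit order: YI, VD, TC, RL, CX, BG, AT, LP, RN, DU, SE, WV, VQ, OZ, ZC, IG, EL, EJ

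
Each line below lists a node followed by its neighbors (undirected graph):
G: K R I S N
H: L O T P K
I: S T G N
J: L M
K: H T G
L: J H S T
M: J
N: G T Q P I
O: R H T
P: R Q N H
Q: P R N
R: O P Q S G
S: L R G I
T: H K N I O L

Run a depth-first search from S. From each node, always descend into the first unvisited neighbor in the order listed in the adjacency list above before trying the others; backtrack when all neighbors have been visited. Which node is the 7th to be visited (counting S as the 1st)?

R

Visit S
S → L
L → J
J → M
L → H
H → O
O → R
R → P
P → Q
Q → N
N → G
G → K
K → T
T → I

Visit order: S, L, J, M, H, O, R, P, Q, N, G, K, T, I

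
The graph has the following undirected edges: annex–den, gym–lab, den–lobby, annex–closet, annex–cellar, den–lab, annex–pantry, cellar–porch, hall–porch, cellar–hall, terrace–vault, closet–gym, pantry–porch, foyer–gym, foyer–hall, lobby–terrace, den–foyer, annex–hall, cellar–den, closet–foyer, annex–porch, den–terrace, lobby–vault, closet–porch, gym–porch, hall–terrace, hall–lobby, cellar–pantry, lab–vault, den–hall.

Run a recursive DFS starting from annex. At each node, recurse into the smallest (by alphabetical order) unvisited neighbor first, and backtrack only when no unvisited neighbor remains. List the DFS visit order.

Visit annex
annex → cellar
cellar → den
den → foyer
foyer → closet
closet → gym
gym → lab
lab → vault
vault → lobby
lobby → hall
hall → porch
porch → pantry
hall → terrace

annex → cellar → den → foyer → closet → gym → lab → vault → lobby → hall → porch → pantry → terrace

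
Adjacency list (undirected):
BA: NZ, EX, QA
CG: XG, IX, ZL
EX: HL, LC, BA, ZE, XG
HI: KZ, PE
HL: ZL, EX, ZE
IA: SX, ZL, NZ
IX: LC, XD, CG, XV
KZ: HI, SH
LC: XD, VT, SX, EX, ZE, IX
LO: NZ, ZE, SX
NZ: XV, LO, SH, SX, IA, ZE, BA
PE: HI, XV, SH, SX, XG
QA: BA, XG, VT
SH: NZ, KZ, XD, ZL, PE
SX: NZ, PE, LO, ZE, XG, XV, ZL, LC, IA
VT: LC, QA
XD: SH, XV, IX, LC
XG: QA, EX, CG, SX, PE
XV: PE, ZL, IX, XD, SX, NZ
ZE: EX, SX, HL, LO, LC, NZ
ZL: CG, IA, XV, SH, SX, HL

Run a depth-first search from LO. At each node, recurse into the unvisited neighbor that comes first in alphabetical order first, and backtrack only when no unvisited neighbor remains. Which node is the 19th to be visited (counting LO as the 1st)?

ZL

Visit LO
LO → NZ
NZ → BA
BA → EX
EX → HL
HL → ZE
ZE → LC
LC → IX
IX → CG
CG → XG
XG → PE
PE → HI
HI → KZ
KZ → SH
SH → XD
XD → XV
XV → SX
SX → IA
IA → ZL
XG → QA
QA → VT

Visit order: LO, NZ, BA, EX, HL, ZE, LC, IX, CG, XG, PE, HI, KZ, SH, XD, XV, SX, IA, ZL, QA, VT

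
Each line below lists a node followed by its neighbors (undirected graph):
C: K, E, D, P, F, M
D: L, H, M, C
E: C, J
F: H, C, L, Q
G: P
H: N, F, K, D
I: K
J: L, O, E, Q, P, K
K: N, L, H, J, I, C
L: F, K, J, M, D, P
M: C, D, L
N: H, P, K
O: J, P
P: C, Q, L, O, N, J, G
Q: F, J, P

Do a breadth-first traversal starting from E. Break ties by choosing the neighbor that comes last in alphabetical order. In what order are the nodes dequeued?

E J C Q P O L K M F D N G I H

Visit E; enqueue J, C → queue [J, C]
Visit J; enqueue Q, P, O, L, K → queue [C, Q, P, O, L, K]
Visit C; enqueue M, F, D → queue [Q, P, O, L, K, M, F, D]
Visit Q → queue [P, O, L, K, M, F, D]
Visit P; enqueue N, G → queue [O, L, K, M, F, D, N, G]
Visit O → queue [L, K, M, F, D, N, G]
Visit L → queue [K, M, F, D, N, G]
Visit K; enqueue I, H → queue [M, F, D, N, G, I, H]
Visit M → queue [F, D, N, G, I, H]
Visit F → queue [D, N, G, I, H]
Visit D → queue [N, G, I, H]
Visit N → queue [G, I, H]
Visit G → queue [I, H]
Visit I → queue [H]
Visit H → queue []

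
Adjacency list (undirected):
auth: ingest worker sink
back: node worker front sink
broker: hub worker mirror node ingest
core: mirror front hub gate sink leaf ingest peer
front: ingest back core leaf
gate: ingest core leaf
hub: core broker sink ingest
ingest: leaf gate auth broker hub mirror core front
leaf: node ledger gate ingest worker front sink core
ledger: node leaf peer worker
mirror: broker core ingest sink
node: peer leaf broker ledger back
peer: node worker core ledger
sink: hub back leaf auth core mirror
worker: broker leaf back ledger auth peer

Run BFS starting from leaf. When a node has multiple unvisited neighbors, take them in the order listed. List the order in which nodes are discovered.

leaf, node, ledger, gate, ingest, worker, front, sink, core, peer, broker, back, auth, hub, mirror

Visit leaf; enqueue node, ledger, gate, ingest, worker, front, sink, core → queue [node, ledger, gate, ingest, worker, front, sink, core]
Visit node; enqueue peer, broker, back → queue [ledger, gate, ingest, worker, front, sink, core, peer, broker, back]
Visit ledger → queue [gate, ingest, worker, front, sink, core, peer, broker, back]
Visit gate → queue [ingest, worker, front, sink, core, peer, broker, back]
Visit ingest; enqueue auth, hub, mirror → queue [worker, front, sink, core, peer, broker, back, auth, hub, mirror]
Visit worker → queue [front, sink, core, peer, broker, back, auth, hub, mirror]
Visit front → queue [sink, core, peer, broker, back, auth, hub, mirror]
Visit sink → queue [core, peer, broker, back, auth, hub, mirror]
Visit core → queue [peer, broker, back, auth, hub, mirror]
Visit peer → queue [broker, back, auth, hub, mirror]
Visit broker → queue [back, auth, hub, mirror]
Visit back → queue [auth, hub, mirror]
Visit auth → queue [hub, mirror]
Visit hub → queue [mirror]
Visit mirror → queue []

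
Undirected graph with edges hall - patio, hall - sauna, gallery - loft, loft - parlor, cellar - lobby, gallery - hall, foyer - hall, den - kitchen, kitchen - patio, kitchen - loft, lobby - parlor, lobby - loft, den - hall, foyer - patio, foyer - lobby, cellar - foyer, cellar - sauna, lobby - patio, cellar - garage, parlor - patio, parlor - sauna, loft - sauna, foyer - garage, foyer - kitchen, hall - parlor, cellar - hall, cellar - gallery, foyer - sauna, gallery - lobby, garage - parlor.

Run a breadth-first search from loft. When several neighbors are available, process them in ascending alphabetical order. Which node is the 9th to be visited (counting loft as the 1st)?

den

Visit loft; enqueue gallery, kitchen, lobby, parlor, sauna → queue [gallery, kitchen, lobby, parlor, sauna]
Visit gallery; enqueue cellar, hall → queue [kitchen, lobby, parlor, sauna, cellar, hall]
Visit kitchen; enqueue den, foyer, patio → queue [lobby, parlor, sauna, cellar, hall, den, foyer, patio]
Visit lobby → queue [parlor, sauna, cellar, hall, den, foyer, patio]
Visit parlor; enqueue garage → queue [sauna, cellar, hall, den, foyer, patio, garage]
Visit sauna → queue [cellar, hall, den, foyer, patio, garage]
Visit cellar → queue [hall, den, foyer, patio, garage]
Visit hall → queue [den, foyer, patio, garage]
Visit den → queue [foyer, patio, garage]
Visit foyer → queue [patio, garage]
Visit patio → queue [garage]
Visit garage → queue []

Visit order: loft, gallery, kitchen, lobby, parlor, sauna, cellar, hall, den, foyer, patio, garage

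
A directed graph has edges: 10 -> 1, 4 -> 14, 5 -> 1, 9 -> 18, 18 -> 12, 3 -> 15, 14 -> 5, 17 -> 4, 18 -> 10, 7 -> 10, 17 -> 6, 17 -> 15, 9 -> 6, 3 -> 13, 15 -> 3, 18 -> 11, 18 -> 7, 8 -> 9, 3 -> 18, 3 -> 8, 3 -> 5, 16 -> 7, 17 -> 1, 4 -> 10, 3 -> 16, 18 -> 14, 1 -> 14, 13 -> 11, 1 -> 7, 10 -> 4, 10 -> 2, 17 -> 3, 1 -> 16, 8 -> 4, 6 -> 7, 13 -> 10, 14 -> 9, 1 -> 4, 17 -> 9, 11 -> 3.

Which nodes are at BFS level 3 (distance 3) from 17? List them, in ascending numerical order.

2, 11, 12

Level 0: 17
Level 1: 1, 3, 4, 6, 9, 15
Level 2: 5, 7, 8, 10, 13, 14, 16, 18
Level 3: 2, 11, 12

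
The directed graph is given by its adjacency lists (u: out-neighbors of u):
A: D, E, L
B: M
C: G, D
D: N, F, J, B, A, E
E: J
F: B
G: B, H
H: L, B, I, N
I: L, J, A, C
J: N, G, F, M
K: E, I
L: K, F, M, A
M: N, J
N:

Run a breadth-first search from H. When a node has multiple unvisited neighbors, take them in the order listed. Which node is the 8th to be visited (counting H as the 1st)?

M

Visit H; enqueue L, B, I, N → queue [L, B, I, N]
Visit L; enqueue K, F, M, A → queue [B, I, N, K, F, M, A]
Visit B → queue [I, N, K, F, M, A]
Visit I; enqueue J, C → queue [N, K, F, M, A, J, C]
Visit N → queue [K, F, M, A, J, C]
Visit K; enqueue E → queue [F, M, A, J, C, E]
Visit F → queue [M, A, J, C, E]
Visit M → queue [A, J, C, E]
Visit A; enqueue D → queue [J, C, E, D]
Visit J; enqueue G → queue [C, E, D, G]
Visit C → queue [E, D, G]
Visit E → queue [D, G]
Visit D → queue [G]
Visit G → queue []

Visit order: H, L, B, I, N, K, F, M, A, J, C, E, D, G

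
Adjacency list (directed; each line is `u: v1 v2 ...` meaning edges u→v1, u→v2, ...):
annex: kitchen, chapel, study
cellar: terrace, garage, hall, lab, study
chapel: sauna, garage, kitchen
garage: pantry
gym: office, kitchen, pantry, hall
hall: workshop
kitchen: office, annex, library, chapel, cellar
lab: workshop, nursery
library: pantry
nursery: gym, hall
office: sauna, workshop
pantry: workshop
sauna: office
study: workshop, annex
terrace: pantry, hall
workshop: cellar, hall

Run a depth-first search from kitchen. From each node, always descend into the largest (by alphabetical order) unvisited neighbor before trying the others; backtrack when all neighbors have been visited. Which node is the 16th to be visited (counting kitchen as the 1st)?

library

Visit kitchen
kitchen → office
office → workshop
workshop → hall
workshop → cellar
cellar → terrace
terrace → pantry
cellar → study
study → annex
annex → chapel
chapel → sauna
chapel → garage
cellar → lab
lab → nursery
nursery → gym
kitchen → library

Visit order: kitchen, office, workshop, hall, cellar, terrace, pantry, study, annex, chapel, sauna, garage, lab, nursery, gym, library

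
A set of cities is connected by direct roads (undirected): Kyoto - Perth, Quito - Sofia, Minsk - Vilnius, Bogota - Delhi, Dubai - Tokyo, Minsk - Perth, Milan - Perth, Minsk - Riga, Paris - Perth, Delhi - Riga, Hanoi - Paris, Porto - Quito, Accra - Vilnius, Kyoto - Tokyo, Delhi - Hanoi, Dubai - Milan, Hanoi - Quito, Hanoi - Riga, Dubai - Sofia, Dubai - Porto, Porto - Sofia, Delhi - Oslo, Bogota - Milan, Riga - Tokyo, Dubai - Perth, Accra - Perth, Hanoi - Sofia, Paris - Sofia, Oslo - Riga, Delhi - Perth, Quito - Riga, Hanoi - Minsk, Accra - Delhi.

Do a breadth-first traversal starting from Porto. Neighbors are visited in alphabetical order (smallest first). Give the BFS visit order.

Porto, Dubai, Quito, Sofia, Milan, Perth, Tokyo, Hanoi, Riga, Paris, Bogota, Accra, Delhi, Kyoto, Minsk, Oslo, Vilnius

Visit Porto; enqueue Dubai, Quito, Sofia → queue [Dubai, Quito, Sofia]
Visit Dubai; enqueue Milan, Perth, Tokyo → queue [Quito, Sofia, Milan, Perth, Tokyo]
Visit Quito; enqueue Hanoi, Riga → queue [Sofia, Milan, Perth, Tokyo, Hanoi, Riga]
Visit Sofia; enqueue Paris → queue [Milan, Perth, Tokyo, Hanoi, Riga, Paris]
Visit Milan; enqueue Bogota → queue [Perth, Tokyo, Hanoi, Riga, Paris, Bogota]
Visit Perth; enqueue Accra, Delhi, Kyoto, Minsk → queue [Tokyo, Hanoi, Riga, Paris, Bogota, Accra, Delhi, Kyoto, Minsk]
Visit Tokyo → queue [Hanoi, Riga, Paris, Bogota, Accra, Delhi, Kyoto, Minsk]
Visit Hanoi → queue [Riga, Paris, Bogota, Accra, Delhi, Kyoto, Minsk]
Visit Riga; enqueue Oslo → queue [Paris, Bogota, Accra, Delhi, Kyoto, Minsk, Oslo]
Visit Paris → queue [Bogota, Accra, Delhi, Kyoto, Minsk, Oslo]
Visit Bogota → queue [Accra, Delhi, Kyoto, Minsk, Oslo]
Visit Accra; enqueue Vilnius → queue [Delhi, Kyoto, Minsk, Oslo, Vilnius]
Visit Delhi → queue [Kyoto, Minsk, Oslo, Vilnius]
Visit Kyoto → queue [Minsk, Oslo, Vilnius]
Visit Minsk → queue [Oslo, Vilnius]
Visit Oslo → queue [Vilnius]
Visit Vilnius → queue []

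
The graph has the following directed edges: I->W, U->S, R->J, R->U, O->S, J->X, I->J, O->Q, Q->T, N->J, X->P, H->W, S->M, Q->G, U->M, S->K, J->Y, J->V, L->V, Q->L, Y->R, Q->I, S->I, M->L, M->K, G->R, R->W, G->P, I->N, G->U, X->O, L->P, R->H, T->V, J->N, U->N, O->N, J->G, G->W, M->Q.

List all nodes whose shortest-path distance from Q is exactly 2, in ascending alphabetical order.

J, N, P, R, U, V, W

Level 0: Q
Level 1: G, I, L, T
Level 2: J, N, P, R, U, V, W
Level 3: H, M, S, X, Y
Level 4: K, O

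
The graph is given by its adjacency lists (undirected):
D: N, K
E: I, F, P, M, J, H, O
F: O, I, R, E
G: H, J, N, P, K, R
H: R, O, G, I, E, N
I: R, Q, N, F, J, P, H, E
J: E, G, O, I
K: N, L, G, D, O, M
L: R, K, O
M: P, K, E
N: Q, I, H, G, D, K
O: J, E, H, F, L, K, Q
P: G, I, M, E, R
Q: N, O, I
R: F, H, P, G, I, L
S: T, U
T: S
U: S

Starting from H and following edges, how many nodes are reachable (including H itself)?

15

BFS from H visits: H, R, O, N, I, G, E, P, L, F, Q, K, J, D, M
Reachable nodes: 15 of 18 total.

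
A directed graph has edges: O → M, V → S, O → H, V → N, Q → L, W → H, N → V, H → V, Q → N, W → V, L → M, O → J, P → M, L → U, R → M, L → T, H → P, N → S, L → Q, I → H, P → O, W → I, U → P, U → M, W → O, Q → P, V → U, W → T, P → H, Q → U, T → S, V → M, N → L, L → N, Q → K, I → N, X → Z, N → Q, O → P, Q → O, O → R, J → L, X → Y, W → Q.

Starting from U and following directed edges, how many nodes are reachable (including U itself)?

14

BFS from U visits: U, M, P, H, O, V, J, R, N, S, L, Q, T, K
Reachable nodes: 14 of 19 total.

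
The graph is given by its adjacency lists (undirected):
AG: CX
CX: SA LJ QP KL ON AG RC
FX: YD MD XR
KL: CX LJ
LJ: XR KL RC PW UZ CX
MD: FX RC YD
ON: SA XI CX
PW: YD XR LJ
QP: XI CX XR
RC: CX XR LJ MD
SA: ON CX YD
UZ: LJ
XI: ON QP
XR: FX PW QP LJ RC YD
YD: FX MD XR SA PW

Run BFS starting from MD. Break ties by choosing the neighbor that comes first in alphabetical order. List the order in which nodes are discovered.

Visit MD; enqueue FX, RC, YD → queue [FX, RC, YD]
Visit FX; enqueue XR → queue [RC, YD, XR]
Visit RC; enqueue CX, LJ → queue [YD, XR, CX, LJ]
Visit YD; enqueue PW, SA → queue [XR, CX, LJ, PW, SA]
Visit XR; enqueue QP → queue [CX, LJ, PW, SA, QP]
Visit CX; enqueue AG, KL, ON → queue [LJ, PW, SA, QP, AG, KL, ON]
Visit LJ; enqueue UZ → queue [PW, SA, QP, AG, KL, ON, UZ]
Visit PW → queue [SA, QP, AG, KL, ON, UZ]
Visit SA → queue [QP, AG, KL, ON, UZ]
Visit QP; enqueue XI → queue [AG, KL, ON, UZ, XI]
Visit AG → queue [KL, ON, UZ, XI]
Visit KL → queue [ON, UZ, XI]
Visit ON → queue [UZ, XI]
Visit UZ → queue [XI]
Visit XI → queue []

MD, FX, RC, YD, XR, CX, LJ, PW, SA, QP, AG, KL, ON, UZ, XI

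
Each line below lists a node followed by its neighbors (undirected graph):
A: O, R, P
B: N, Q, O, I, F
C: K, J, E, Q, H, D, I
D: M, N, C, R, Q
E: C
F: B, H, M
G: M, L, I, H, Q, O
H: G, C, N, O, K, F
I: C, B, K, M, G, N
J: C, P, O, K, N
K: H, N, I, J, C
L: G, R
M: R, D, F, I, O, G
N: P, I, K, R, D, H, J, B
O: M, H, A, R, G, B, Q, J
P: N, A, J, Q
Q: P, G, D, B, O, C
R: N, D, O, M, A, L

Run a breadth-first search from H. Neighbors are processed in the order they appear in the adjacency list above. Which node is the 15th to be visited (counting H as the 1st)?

Visit H; enqueue G, C, N, O, K, F → queue [G, C, N, O, K, F]
Visit G; enqueue M, L, I, Q → queue [C, N, O, K, F, M, L, I, Q]
Visit C; enqueue J, E, D → queue [N, O, K, F, M, L, I, Q, J, E, D]
Visit N; enqueue P, R, B → queue [O, K, F, M, L, I, Q, J, E, D, P, R, B]
Visit O; enqueue A → queue [K, F, M, L, I, Q, J, E, D, P, R, B, A]
Visit K → queue [F, M, L, I, Q, J, E, D, P, R, B, A]
Visit F → queue [M, L, I, Q, J, E, D, P, R, B, A]
Visit M → queue [L, I, Q, J, E, D, P, R, B, A]
Visit L → queue [I, Q, J, E, D, P, R, B, A]
Visit I → queue [Q, J, E, D, P, R, B, A]
Visit Q → queue [J, E, D, P, R, B, A]
Visit J → queue [E, D, P, R, B, A]
Visit E → queue [D, P, R, B, A]
Visit D → queue [P, R, B, A]
Visit P → queue [R, B, A]
Visit R → queue [B, A]
Visit B → queue [A]
Visit A → queue []

Visit order: H, G, C, N, O, K, F, M, L, I, Q, J, E, D, P, R, B, A

P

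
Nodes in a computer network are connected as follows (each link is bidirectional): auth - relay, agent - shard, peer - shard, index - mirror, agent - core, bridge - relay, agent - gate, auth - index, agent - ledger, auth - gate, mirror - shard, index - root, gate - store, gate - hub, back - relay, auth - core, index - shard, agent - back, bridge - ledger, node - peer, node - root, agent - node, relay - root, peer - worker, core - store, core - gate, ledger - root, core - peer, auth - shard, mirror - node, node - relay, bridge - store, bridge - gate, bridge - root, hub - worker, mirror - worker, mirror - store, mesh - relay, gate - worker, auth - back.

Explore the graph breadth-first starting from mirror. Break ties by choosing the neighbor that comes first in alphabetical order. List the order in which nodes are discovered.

Visit mirror; enqueue index, node, shard, store, worker → queue [index, node, shard, store, worker]
Visit index; enqueue auth, root → queue [node, shard, store, worker, auth, root]
Visit node; enqueue agent, peer, relay → queue [shard, store, worker, auth, root, agent, peer, relay]
Visit shard → queue [store, worker, auth, root, agent, peer, relay]
Visit store; enqueue bridge, core, gate → queue [worker, auth, root, agent, peer, relay, bridge, core, gate]
Visit worker; enqueue hub → queue [auth, root, agent, peer, relay, bridge, core, gate, hub]
Visit auth; enqueue back → queue [root, agent, peer, relay, bridge, core, gate, hub, back]
Visit root; enqueue ledger → queue [agent, peer, relay, bridge, core, gate, hub, back, ledger]
Visit agent → queue [peer, relay, bridge, core, gate, hub, back, ledger]
Visit peer → queue [relay, bridge, core, gate, hub, back, ledger]
Visit relay; enqueue mesh → queue [bridge, core, gate, hub, back, ledger, mesh]
Visit bridge → queue [core, gate, hub, back, ledger, mesh]
Visit core → queue [gate, hub, back, ledger, mesh]
Visit gate → queue [hub, back, ledger, mesh]
Visit hub → queue [back, ledger, mesh]
Visit back → queue [ledger, mesh]
Visit ledger → queue [mesh]
Visit mesh → queue []

mirror → index → node → shard → store → worker → auth → root → agent → peer → relay → bridge → core → gate → hub → back → ledger → mesh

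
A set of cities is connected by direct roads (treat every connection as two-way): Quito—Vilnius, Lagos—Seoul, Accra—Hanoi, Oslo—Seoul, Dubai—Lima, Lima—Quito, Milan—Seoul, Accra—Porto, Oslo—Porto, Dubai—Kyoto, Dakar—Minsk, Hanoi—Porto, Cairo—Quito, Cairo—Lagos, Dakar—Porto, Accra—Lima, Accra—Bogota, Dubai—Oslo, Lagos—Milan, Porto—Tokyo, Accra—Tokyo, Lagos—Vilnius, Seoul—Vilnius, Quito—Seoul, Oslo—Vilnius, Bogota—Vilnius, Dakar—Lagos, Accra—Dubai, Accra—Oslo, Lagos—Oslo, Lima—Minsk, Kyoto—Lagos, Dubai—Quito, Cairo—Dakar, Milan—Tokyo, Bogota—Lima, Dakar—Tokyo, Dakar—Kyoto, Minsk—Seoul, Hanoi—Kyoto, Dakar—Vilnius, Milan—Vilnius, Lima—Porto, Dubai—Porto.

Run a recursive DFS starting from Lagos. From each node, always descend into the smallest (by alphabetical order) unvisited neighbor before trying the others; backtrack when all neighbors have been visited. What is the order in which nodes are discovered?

Lagos → Cairo → Dakar → Kyoto → Dubai → Accra → Bogota → Lima → Minsk → Seoul → Milan → Tokyo → Porto → Hanoi → Oslo → Vilnius → Quito

Visit Lagos
Lagos → Cairo
Cairo → Dakar
Dakar → Kyoto
Kyoto → Dubai
Dubai → Accra
Accra → Bogota
Bogota → Lima
Lima → Minsk
Minsk → Seoul
Seoul → Milan
Milan → Tokyo
Tokyo → Porto
Porto → Hanoi
Porto → Oslo
Oslo → Vilnius
Vilnius → Quito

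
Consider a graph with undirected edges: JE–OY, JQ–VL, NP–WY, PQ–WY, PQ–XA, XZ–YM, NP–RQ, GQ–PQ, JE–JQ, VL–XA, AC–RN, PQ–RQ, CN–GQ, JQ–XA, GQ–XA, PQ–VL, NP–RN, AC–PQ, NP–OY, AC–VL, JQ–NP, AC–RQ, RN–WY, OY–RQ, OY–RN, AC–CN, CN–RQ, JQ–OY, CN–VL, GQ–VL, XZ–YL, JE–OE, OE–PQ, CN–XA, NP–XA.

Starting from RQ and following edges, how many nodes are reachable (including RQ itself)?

14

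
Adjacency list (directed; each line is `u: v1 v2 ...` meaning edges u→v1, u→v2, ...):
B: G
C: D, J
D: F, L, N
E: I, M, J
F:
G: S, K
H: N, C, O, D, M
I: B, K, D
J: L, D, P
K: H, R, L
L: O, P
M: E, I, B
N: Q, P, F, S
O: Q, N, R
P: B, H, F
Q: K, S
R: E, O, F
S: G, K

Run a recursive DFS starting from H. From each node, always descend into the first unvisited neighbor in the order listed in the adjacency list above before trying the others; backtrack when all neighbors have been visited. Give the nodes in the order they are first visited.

Visit H
H → N
N → Q
Q → K
K → R
R → E
E → I
I → B
B → G
G → S
I → D
D → F
D → L
L → O
L → P
E → M
E → J
H → C

H, N, Q, K, R, E, I, B, G, S, D, F, L, O, P, M, J, C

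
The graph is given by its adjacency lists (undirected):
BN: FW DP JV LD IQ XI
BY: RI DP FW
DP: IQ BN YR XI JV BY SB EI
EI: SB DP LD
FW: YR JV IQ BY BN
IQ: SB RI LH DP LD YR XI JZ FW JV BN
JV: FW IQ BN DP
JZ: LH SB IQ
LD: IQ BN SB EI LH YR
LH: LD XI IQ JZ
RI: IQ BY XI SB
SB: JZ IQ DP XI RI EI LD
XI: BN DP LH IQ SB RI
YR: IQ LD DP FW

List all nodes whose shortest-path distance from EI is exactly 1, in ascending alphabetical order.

DP, LD, SB

Level 0: EI
Level 1: DP, LD, SB
Level 2: BN, BY, IQ, JV, JZ, LH, RI, XI, YR
Level 3: FW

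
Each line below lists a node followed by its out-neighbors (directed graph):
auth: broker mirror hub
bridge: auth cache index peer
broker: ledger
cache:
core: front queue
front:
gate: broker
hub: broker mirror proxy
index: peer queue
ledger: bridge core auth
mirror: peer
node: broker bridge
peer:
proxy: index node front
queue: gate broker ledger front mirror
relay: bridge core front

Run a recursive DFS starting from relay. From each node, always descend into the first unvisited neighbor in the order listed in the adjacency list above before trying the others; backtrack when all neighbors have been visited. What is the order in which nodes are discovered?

Visit relay
relay → bridge
bridge → auth
auth → broker
broker → ledger
ledger → core
core → front
core → queue
queue → gate
queue → mirror
mirror → peer
auth → hub
hub → proxy
proxy → index
proxy → node
bridge → cache

relay → bridge → auth → broker → ledger → core → front → queue → gate → mirror → peer → hub → proxy → index → node → cache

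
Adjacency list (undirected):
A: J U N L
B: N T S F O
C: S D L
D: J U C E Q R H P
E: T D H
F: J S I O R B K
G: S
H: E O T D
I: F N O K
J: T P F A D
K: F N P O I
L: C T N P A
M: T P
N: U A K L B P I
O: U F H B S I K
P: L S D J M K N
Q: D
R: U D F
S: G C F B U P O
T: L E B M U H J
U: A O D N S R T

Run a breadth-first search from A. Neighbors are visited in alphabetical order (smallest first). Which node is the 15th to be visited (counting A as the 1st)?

Visit A; enqueue J, L, N, U → queue [J, L, N, U]
Visit J; enqueue D, F, P, T → queue [L, N, U, D, F, P, T]
Visit L; enqueue C → queue [N, U, D, F, P, T, C]
Visit N; enqueue B, I, K → queue [U, D, F, P, T, C, B, I, K]
Visit U; enqueue O, R, S → queue [D, F, P, T, C, B, I, K, O, R, S]
Visit D; enqueue E, H, Q → queue [F, P, T, C, B, I, K, O, R, S, E, H, Q]
Visit F → queue [P, T, C, B, I, K, O, R, S, E, H, Q]
Visit P; enqueue M → queue [T, C, B, I, K, O, R, S, E, H, Q, M]
Visit T → queue [C, B, I, K, O, R, S, E, H, Q, M]
Visit C → queue [B, I, K, O, R, S, E, H, Q, M]
Visit B → queue [I, K, O, R, S, E, H, Q, M]
Visit I → queue [K, O, R, S, E, H, Q, M]
Visit K → queue [O, R, S, E, H, Q, M]
Visit O → queue [R, S, E, H, Q, M]
Visit R → queue [S, E, H, Q, M]
Visit S; enqueue G → queue [E, H, Q, M, G]
Visit E → queue [H, Q, M, G]
Visit H → queue [Q, M, G]
Visit Q → queue [M, G]
Visit M → queue [G]
Visit G → queue []

Visit order: A, J, L, N, U, D, F, P, T, C, B, I, K, O, R, S, E, H, Q, M, G

R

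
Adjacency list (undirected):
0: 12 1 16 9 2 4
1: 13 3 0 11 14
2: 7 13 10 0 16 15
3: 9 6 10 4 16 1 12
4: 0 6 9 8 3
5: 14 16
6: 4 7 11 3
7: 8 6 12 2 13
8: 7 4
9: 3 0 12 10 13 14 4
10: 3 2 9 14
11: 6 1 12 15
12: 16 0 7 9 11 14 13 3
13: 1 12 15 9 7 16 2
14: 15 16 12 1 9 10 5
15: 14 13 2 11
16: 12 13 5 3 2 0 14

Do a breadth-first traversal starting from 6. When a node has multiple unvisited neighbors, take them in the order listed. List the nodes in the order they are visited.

6 4 7 11 3 0 9 8 12 2 13 1 15 10 16 14 5

Visit 6; enqueue 4, 7, 11, 3 → queue [4, 7, 11, 3]
Visit 4; enqueue 0, 9, 8 → queue [7, 11, 3, 0, 9, 8]
Visit 7; enqueue 12, 2, 13 → queue [11, 3, 0, 9, 8, 12, 2, 13]
Visit 11; enqueue 1, 15 → queue [3, 0, 9, 8, 12, 2, 13, 1, 15]
Visit 3; enqueue 10, 16 → queue [0, 9, 8, 12, 2, 13, 1, 15, 10, 16]
Visit 0 → queue [9, 8, 12, 2, 13, 1, 15, 10, 16]
Visit 9; enqueue 14 → queue [8, 12, 2, 13, 1, 15, 10, 16, 14]
Visit 8 → queue [12, 2, 13, 1, 15, 10, 16, 14]
Visit 12 → queue [2, 13, 1, 15, 10, 16, 14]
Visit 2 → queue [13, 1, 15, 10, 16, 14]
Visit 13 → queue [1, 15, 10, 16, 14]
Visit 1 → queue [15, 10, 16, 14]
Visit 15 → queue [10, 16, 14]
Visit 10 → queue [16, 14]
Visit 16; enqueue 5 → queue [14, 5]
Visit 14 → queue [5]
Visit 5 → queue []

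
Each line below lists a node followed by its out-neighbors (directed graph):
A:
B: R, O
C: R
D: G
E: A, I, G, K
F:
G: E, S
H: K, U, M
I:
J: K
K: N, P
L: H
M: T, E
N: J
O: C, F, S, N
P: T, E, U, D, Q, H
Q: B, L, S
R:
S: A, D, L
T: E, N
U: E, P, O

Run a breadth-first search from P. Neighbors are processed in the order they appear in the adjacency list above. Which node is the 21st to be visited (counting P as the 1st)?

Visit P; enqueue T, E, U, D, Q, H → queue [T, E, U, D, Q, H]
Visit T; enqueue N → queue [E, U, D, Q, H, N]
Visit E; enqueue A, I, G, K → queue [U, D, Q, H, N, A, I, G, K]
Visit U; enqueue O → queue [D, Q, H, N, A, I, G, K, O]
Visit D → queue [Q, H, N, A, I, G, K, O]
Visit Q; enqueue B, L, S → queue [H, N, A, I, G, K, O, B, L, S]
Visit H; enqueue M → queue [N, A, I, G, K, O, B, L, S, M]
Visit N; enqueue J → queue [A, I, G, K, O, B, L, S, M, J]
Visit A → queue [I, G, K, O, B, L, S, M, J]
Visit I → queue [G, K, O, B, L, S, M, J]
Visit G → queue [K, O, B, L, S, M, J]
Visit K → queue [O, B, L, S, M, J]
Visit O; enqueue C, F → queue [B, L, S, M, J, C, F]
Visit B; enqueue R → queue [L, S, M, J, C, F, R]
Visit L → queue [S, M, J, C, F, R]
Visit S → queue [M, J, C, F, R]
Visit M → queue [J, C, F, R]
Visit J → queue [C, F, R]
Visit C → queue [F, R]
Visit F → queue [R]
Visit R → queue []

Visit order: P, T, E, U, D, Q, H, N, A, I, G, K, O, B, L, S, M, J, C, F, R

R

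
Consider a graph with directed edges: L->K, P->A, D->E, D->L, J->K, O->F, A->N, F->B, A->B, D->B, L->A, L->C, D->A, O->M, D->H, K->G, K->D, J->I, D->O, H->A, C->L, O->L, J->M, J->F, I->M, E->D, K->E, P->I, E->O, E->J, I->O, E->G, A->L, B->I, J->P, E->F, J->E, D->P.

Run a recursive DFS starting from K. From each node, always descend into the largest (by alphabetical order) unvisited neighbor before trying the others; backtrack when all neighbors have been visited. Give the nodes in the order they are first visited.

Visit K
K → G
K → E
E → O
O → M
O → L
L → C
L → A
A → N
A → B
B → I
O → F
E → J
J → P
E → D
D → H

K, G, E, O, M, L, C, A, N, B, I, F, J, P, D, H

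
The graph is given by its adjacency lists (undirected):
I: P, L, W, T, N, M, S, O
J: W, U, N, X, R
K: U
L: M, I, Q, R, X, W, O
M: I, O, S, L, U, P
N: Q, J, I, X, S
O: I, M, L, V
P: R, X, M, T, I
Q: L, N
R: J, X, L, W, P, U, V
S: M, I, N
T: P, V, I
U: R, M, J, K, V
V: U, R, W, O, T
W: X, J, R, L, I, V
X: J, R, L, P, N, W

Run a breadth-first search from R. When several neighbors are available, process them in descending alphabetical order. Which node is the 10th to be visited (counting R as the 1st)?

Visit R; enqueue X, W, V, U, P, L, J → queue [X, W, V, U, P, L, J]
Visit X; enqueue N → queue [W, V, U, P, L, J, N]
Visit W; enqueue I → queue [V, U, P, L, J, N, I]
Visit V; enqueue T, O → queue [U, P, L, J, N, I, T, O]
Visit U; enqueue M, K → queue [P, L, J, N, I, T, O, M, K]
Visit P → queue [L, J, N, I, T, O, M, K]
Visit L; enqueue Q → queue [J, N, I, T, O, M, K, Q]
Visit J → queue [N, I, T, O, M, K, Q]
Visit N; enqueue S → queue [I, T, O, M, K, Q, S]
Visit I → queue [T, O, M, K, Q, S]
Visit T → queue [O, M, K, Q, S]
Visit O → queue [M, K, Q, S]
Visit M → queue [K, Q, S]
Visit K → queue [Q, S]
Visit Q → queue [S]
Visit S → queue []

Visit order: R, X, W, V, U, P, L, J, N, I, T, O, M, K, Q, S

I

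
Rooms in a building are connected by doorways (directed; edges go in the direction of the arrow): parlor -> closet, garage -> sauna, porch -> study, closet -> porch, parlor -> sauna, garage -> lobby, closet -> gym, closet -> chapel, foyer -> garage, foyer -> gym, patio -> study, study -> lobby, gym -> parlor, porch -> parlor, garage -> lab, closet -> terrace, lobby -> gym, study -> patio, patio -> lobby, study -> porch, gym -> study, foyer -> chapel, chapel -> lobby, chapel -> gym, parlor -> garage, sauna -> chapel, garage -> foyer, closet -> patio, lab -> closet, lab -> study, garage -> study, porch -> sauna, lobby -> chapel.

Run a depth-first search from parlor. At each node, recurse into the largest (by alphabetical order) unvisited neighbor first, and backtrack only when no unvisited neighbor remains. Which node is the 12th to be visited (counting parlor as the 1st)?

terrace

Visit parlor
parlor → sauna
sauna → chapel
chapel → lobby
lobby → gym
gym → study
study → porch
study → patio
parlor → garage
garage → lab
lab → closet
closet → terrace
garage → foyer

Visit order: parlor, sauna, chapel, lobby, gym, study, porch, patio, garage, lab, closet, terrace, foyer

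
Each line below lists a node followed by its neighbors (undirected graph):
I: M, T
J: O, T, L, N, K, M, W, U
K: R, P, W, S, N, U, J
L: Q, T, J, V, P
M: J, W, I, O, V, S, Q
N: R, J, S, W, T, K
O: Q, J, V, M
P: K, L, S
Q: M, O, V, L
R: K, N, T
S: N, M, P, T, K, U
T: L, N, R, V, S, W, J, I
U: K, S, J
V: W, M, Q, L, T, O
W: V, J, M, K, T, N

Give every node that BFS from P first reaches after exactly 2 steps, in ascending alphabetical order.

Level 0: P
Level 1: K, L, S
Level 2: J, M, N, Q, R, T, U, V, W
Level 3: I, O

J, M, N, Q, R, T, U, V, W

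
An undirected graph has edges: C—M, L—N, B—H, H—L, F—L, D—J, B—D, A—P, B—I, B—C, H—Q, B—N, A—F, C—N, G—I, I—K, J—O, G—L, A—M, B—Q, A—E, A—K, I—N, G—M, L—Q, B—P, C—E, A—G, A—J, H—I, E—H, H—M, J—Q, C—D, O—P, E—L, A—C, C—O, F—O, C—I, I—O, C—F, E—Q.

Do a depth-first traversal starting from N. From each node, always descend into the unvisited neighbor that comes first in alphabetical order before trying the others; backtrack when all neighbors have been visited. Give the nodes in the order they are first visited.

N → B → C → A → E → H → I → G → L → F → O → J → D → Q → P → M → K

Visit N
N → B
B → C
C → A
A → E
E → H
H → I
I → G
G → L
L → F
F → O
O → J
J → D
J → Q
O → P
G → M
I → K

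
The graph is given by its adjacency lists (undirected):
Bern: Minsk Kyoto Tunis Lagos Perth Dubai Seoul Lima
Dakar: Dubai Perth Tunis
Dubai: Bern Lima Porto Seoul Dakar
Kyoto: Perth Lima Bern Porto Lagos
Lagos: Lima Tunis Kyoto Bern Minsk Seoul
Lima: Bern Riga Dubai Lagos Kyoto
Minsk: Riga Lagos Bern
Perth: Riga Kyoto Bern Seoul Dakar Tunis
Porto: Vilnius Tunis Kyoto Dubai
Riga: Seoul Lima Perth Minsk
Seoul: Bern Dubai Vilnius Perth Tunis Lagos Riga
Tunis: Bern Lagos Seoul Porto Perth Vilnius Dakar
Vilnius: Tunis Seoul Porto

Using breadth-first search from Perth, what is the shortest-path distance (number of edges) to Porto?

Level 0: Perth
Level 1: Bern, Dakar, Kyoto, Riga, Seoul, Tunis
Level 2: Dubai, Lagos, Lima, Minsk, Porto, Vilnius
Porto first appears at level 2.

2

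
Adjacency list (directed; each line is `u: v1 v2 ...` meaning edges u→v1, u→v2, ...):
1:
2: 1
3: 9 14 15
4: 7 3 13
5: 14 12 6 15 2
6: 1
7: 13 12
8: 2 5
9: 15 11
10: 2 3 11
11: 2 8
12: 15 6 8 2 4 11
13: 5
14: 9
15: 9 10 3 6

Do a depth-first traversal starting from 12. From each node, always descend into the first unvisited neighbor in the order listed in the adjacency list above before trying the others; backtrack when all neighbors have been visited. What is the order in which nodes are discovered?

12, 15, 9, 11, 2, 1, 8, 5, 14, 6, 10, 3, 4, 7, 13

Visit 12
12 → 15
15 → 9
9 → 11
11 → 2
2 → 1
11 → 8
8 → 5
5 → 14
5 → 6
15 → 10
10 → 3
12 → 4
4 → 7
7 → 13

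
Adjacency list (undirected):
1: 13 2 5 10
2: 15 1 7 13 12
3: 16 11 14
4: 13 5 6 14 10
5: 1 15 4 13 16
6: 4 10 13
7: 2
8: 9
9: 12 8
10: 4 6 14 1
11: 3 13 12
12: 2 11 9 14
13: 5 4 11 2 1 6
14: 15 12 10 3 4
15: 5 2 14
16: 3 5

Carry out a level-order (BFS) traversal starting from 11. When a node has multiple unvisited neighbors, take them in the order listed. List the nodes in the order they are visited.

11 3 13 12 16 14 5 4 2 1 6 9 15 10 7 8

Visit 11; enqueue 3, 13, 12 → queue [3, 13, 12]
Visit 3; enqueue 16, 14 → queue [13, 12, 16, 14]
Visit 13; enqueue 5, 4, 2, 1, 6 → queue [12, 16, 14, 5, 4, 2, 1, 6]
Visit 12; enqueue 9 → queue [16, 14, 5, 4, 2, 1, 6, 9]
Visit 16 → queue [14, 5, 4, 2, 1, 6, 9]
Visit 14; enqueue 15, 10 → queue [5, 4, 2, 1, 6, 9, 15, 10]
Visit 5 → queue [4, 2, 1, 6, 9, 15, 10]
Visit 4 → queue [2, 1, 6, 9, 15, 10]
Visit 2; enqueue 7 → queue [1, 6, 9, 15, 10, 7]
Visit 1 → queue [6, 9, 15, 10, 7]
Visit 6 → queue [9, 15, 10, 7]
Visit 9; enqueue 8 → queue [15, 10, 7, 8]
Visit 15 → queue [10, 7, 8]
Visit 10 → queue [7, 8]
Visit 7 → queue [8]
Visit 8 → queue []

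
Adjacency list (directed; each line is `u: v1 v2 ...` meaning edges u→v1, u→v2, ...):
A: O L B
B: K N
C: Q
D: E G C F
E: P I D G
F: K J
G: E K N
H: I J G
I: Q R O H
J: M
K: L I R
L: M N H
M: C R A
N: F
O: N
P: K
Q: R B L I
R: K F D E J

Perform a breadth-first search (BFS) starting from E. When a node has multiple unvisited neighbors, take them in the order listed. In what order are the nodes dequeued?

E -> P -> I -> D -> G -> K -> Q -> R -> O -> H -> C -> F -> N -> L -> B -> J -> M -> A

Visit E; enqueue P, I, D, G → queue [P, I, D, G]
Visit P; enqueue K → queue [I, D, G, K]
Visit I; enqueue Q, R, O, H → queue [D, G, K, Q, R, O, H]
Visit D; enqueue C, F → queue [G, K, Q, R, O, H, C, F]
Visit G; enqueue N → queue [K, Q, R, O, H, C, F, N]
Visit K; enqueue L → queue [Q, R, O, H, C, F, N, L]
Visit Q; enqueue B → queue [R, O, H, C, F, N, L, B]
Visit R; enqueue J → queue [O, H, C, F, N, L, B, J]
Visit O → queue [H, C, F, N, L, B, J]
Visit H → queue [C, F, N, L, B, J]
Visit C → queue [F, N, L, B, J]
Visit F → queue [N, L, B, J]
Visit N → queue [L, B, J]
Visit L; enqueue M → queue [B, J, M]
Visit B → queue [J, M]
Visit J → queue [M]
Visit M; enqueue A → queue [A]
Visit A → queue []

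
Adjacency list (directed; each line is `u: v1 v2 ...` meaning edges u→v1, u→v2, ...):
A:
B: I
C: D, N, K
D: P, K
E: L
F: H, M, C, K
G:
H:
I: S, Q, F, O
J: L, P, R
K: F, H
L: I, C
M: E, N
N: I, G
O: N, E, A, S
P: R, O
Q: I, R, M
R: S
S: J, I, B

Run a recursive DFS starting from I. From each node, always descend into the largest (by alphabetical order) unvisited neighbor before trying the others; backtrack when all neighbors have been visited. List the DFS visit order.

I, S, J, R, P, O, N, G, E, L, C, K, H, F, M, D, A, B, Q

Visit I
I → S
S → J
J → R
J → P
P → O
O → N
N → G
O → E
E → L
L → C
C → K
K → H
K → F
F → M
C → D
O → A
S → B
I → Q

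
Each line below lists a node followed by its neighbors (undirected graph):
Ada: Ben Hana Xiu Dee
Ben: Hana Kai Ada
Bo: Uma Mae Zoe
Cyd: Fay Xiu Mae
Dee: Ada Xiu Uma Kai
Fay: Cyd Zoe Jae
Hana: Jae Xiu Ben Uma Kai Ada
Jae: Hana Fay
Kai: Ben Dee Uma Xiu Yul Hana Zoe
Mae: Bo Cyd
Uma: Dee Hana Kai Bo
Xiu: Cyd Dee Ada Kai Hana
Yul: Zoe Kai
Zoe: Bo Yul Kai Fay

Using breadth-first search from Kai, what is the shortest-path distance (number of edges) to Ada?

2

Level 0: Kai
Level 1: Ben, Dee, Hana, Uma, Xiu, Yul, Zoe
Level 2: Ada, Bo, Cyd, Fay, Jae
Level 3: Mae
Ada first appears at level 2.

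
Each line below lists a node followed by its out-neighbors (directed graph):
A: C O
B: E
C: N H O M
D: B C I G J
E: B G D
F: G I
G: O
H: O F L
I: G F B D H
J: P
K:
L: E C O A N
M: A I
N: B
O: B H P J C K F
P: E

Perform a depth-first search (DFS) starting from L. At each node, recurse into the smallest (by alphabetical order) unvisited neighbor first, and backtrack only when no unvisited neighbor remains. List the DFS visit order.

L, A, C, H, F, G, O, B, E, D, I, J, P, K, M, N

Visit L
L → A
A → C
C → H
H → F
F → G
G → O
O → B
B → E
E → D
D → I
D → J
J → P
O → K
C → M
C → N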